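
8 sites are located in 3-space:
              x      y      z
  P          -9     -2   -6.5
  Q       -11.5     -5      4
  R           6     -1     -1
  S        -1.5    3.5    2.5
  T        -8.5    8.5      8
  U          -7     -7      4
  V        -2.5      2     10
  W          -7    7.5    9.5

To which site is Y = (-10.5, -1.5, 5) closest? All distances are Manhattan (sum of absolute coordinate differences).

Q

d(Y,P) = 1.5 + 0.5 + 11.5 = 13.5
d(Y,Q) = 1 + 3.5 + 1 = 5.5
d(Y,R) = 16.5 + 0.5 + 6 = 23
d(Y,S) = 9 + 5 + 2.5 = 16.5
d(Y,T) = 2 + 10 + 3 = 15
d(Y,U) = 3.5 + 5.5 + 1 = 10
d(Y,V) = 8 + 3.5 + 5 = 16.5
d(Y,W) = 3.5 + 9 + 4.5 = 17
Minimum is at Q.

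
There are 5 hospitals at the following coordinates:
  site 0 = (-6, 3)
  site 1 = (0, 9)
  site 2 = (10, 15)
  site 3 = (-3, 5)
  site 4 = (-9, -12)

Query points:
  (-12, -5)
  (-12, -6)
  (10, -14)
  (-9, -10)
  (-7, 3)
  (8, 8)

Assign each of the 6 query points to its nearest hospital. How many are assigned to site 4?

(-12, -5) — d² to each: site 0:100, site 1:340, site 2:884, site 3:181, site 4:58 → nearest is site 4
(-12, -6) — d² to each: site 0:117, site 1:369, site 2:925, site 3:202, site 4:45 → nearest is site 4
(10, -14) — d² to each: site 0:545, site 1:629, site 2:841, site 3:530, site 4:365 → nearest is site 4
(-9, -10) — d² to each: site 0:178, site 1:442, site 2:986, site 3:261, site 4:4 → nearest is site 4
(-7, 3) — d² to each: site 0:1, site 1:85, site 2:433, site 3:20, site 4:229 → nearest is site 0
(8, 8) — d² to each: site 0:221, site 1:65, site 2:53, site 3:130, site 4:689 → nearest is site 2
4 of the 6 points have site 4 as nearest.

4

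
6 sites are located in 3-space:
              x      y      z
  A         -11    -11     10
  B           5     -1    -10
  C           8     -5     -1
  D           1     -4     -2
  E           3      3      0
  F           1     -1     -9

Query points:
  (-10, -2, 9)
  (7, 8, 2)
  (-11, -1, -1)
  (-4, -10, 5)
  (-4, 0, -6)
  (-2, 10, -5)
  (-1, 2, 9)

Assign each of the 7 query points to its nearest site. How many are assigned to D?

1

(-10, -2, 9) — d² to each: A:83, B:587, C:433, D:246, E:275, F:446 → nearest is A
(7, 8, 2) — d² to each: A:749, B:229, C:179, D:196, E:45, F:238 → nearest is E
(-11, -1, -1) — d² to each: A:221, B:337, C:377, D:154, E:213, F:208 → nearest is D
(-4, -10, 5) — d² to each: A:75, B:387, C:205, D:110, E:243, F:302 → nearest is A
(-4, 0, -6) — d² to each: A:426, B:98, C:194, D:57, E:94, F:35 → nearest is F
(-2, 10, -5) — d² to each: A:747, B:195, C:341, D:214, E:99, F:146 → nearest is E
(-1, 2, 9) — d² to each: A:270, B:406, C:230, D:161, E:98, F:337 → nearest is E
1 of the 7 points has D as nearest.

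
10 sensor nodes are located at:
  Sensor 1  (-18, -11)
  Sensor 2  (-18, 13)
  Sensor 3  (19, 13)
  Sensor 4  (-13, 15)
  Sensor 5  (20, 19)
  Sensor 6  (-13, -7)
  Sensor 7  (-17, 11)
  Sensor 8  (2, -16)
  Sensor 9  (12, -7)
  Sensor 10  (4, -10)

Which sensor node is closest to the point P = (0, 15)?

Since √ is increasing, it suffices to compare squared distances:
d²(P, Sensor 1) = 324 + 676 = 1000
d²(P, Sensor 2) = 324 + 4 = 328
d²(P, Sensor 3) = 361 + 4 = 365
d²(P, Sensor 4) = 169 + 0 = 169
d²(P, Sensor 5) = 400 + 16 = 416
d²(P, Sensor 6) = 169 + 484 = 653
d²(P, Sensor 7) = 289 + 16 = 305
d²(P, Sensor 8) = 4 + 961 = 965
d²(P, Sensor 9) = 144 + 484 = 628
d²(P, Sensor 10) = 16 + 625 = 641
Sensor 4 is nearest.

Sensor 4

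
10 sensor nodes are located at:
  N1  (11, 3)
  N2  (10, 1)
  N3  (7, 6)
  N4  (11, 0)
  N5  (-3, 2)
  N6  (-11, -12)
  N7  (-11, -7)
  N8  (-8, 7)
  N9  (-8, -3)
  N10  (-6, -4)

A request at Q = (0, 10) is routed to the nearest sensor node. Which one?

Squared Euclidean distances:
|QN1|² = (0−11)² + (10−3)² = 121 + 49 = 170
|QN2|² = (0−10)² + (10−1)² = 100 + 81 = 181
|QN3|² = (0−7)² + (10−6)² = 49 + 16 = 65
|QN4|² = (0−11)² + (10−0)² = 121 + 100 = 221
|QN5|² = (0−(-3))² + (10−2)² = 9 + 64 = 73
|QN6|² = (0−(-11))² + (10−(-12))² = 121 + 484 = 605
|QN7|² = (0−(-11))² + (10−(-7))² = 121 + 289 = 410
|QN8|² = (0−(-8))² + (10−7)² = 64 + 9 = 73
|QN9|² = (0−(-8))² + (10−(-3))² = 64 + 169 = 233
d²(Q, N10) = (0−(-6))² + (10−(-4))² = 36 + 196 = 232
The smallest is to N3, so Q lies in the Voronoi region of N3.

N3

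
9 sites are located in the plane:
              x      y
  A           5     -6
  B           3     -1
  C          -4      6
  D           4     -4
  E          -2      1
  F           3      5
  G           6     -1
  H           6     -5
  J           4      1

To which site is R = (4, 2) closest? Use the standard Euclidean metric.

Compare squared distances (the ordering matches that of the actual distances):
|RA|² = 1 + 64 = 65
|RB|² = 1 + 9 = 10
|RC|² = 64 + 16 = 80
|RD|² = 0 + 36 = 36
|RE|² = 36 + 1 = 37
|RF|² = 1 + 9 = 10
|RG|² = 4 + 9 = 13
|RH|² = 4 + 49 = 53
|RJ|² = 0 + 1 = 1
Minimum is at J.

J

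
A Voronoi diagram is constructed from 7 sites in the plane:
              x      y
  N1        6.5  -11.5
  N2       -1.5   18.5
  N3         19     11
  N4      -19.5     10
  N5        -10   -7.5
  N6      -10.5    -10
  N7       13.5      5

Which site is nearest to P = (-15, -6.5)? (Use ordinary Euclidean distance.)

N5

Compare squared distances (the ordering matches that of the actual distances):
|PN1|² = (-15−6.5)² + (-6.5−(-11.5))² = 462.25 + 25 = 487.25
|PN2|² = (-15−(-1.5))² + (-6.5−18.5)² = 182.25 + 625 = 807.25
|PN3|² = (-15−19)² + (-6.5−11)² = 1156 + 306.25 = 1462.25
|PN4|² = (-15−(-19.5))² + (-6.5−10)² = 20.25 + 272.25 = 292.5
|PN5|² = (-15−(-10))² + (-6.5−(-7.5))² = 25 + 1 = 26
|PN6|² = (-15−(-10.5))² + (-6.5−(-10))² = 20.25 + 12.25 = 32.5
|PN7|² = (-15−13.5)² + (-6.5−5)² = 812.25 + 132.25 = 944.5
The smallest is to N5, so P lies in the Voronoi region of N5.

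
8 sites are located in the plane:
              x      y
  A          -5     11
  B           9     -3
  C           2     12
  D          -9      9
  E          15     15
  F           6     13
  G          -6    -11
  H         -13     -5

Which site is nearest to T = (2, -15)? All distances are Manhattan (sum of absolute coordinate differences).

d(T,A) = |2−(-5)| + |-15−11| = 7 + 26 = 33
d(T,B) = |2−9| + |-15−(-3)| = 7 + 12 = 19
d(T,C) = |2−2| + |-15−12| = 0 + 27 = 27
d(T,D) = |2−(-9)| + |-15−9| = 11 + 24 = 35
d(T,E) = |2−15| + |-15−15| = 13 + 30 = 43
d(T,F) = |2−6| + |-15−13| = 4 + 28 = 32
d(T,G) = |2−(-6)| + |-15−(-11)| = 8 + 4 = 12
d(T,H) = |2−(-13)| + |-15−(-5)| = 15 + 10 = 25
The smallest is to G, so T lies in the Voronoi region of G.

G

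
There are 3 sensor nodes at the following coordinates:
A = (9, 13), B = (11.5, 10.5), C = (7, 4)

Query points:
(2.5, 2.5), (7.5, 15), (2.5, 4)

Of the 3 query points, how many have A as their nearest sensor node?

1

(2.5, 2.5) — d² to each: A:152.5, B:145, C:22.5 → nearest is C
(7.5, 15) — d² to each: A:6.25, B:36.25, C:121.25 → nearest is A
(2.5, 4) — d² to each: A:123.25, B:123.25, C:20.25 → nearest is C
1 of the 3 points has A as nearest.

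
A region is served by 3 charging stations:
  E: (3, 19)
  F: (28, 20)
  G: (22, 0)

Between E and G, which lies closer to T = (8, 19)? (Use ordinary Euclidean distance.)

Compare squared distances:
|TE|² = (8−3)² + (19−19)² = 25 + 0 = 25
|TG|² = (8−22)² + (19−0)² = 196 + 361 = 557
25 < 557, so E is closer.

E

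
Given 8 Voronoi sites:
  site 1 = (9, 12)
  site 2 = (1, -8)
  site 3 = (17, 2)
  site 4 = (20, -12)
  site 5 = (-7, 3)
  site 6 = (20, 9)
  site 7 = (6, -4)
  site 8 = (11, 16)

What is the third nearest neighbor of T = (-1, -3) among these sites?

Compare squared distances (the ordering matches that of the actual distances):
d²(T, site 1) = (-1−9)² + (-3−12)² = 100 + 225 = 325
d²(T, site 2) = (-1−1)² + (-3−(-8))² = 4 + 25 = 29
d²(T, site 3) = (-1−17)² + (-3−2)² = 324 + 25 = 349
d²(T, site 4) = (-1−20)² + (-3−(-12))² = 441 + 81 = 522
d²(T, site 5) = (-1−(-7))² + (-3−3)² = 36 + 36 = 72
d²(T, site 6) = (-1−20)² + (-3−9)² = 441 + 144 = 585
d²(T, site 7) = (-1−6)² + (-3−(-4))² = 49 + 1 = 50
d²(T, site 8) = (-1−11)² + (-3−16)² = 144 + 361 = 505
Sorted ascending: site 2, site 7, site 5, site 1, … — the third-nearest is site 5.

site 5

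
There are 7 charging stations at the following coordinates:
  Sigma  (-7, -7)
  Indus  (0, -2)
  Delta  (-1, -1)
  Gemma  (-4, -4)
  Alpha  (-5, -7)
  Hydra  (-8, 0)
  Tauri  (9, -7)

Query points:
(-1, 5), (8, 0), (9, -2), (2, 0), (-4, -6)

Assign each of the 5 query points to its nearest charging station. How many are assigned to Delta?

1

(-1, 5) — d² to each: Sigma:180, Indus:50, Delta:36, Gemma:90, Alpha:160, Hydra:74, Tauri:244 → nearest is Delta
(8, 0) — d² to each: Sigma:274, Indus:68, Delta:82, Gemma:160, Alpha:218, Hydra:256, Tauri:50 → nearest is Tauri
(9, -2) — d² to each: Sigma:281, Indus:81, Delta:101, Gemma:173, Alpha:221, Hydra:293, Tauri:25 → nearest is Tauri
(2, 0) — d² to each: Sigma:130, Indus:8, Delta:10, Gemma:52, Alpha:98, Hydra:100, Tauri:98 → nearest is Indus
(-4, -6) — d² to each: Sigma:10, Indus:32, Delta:34, Gemma:4, Alpha:2, Hydra:52, Tauri:170 → nearest is Alpha
1 of the 5 points has Delta as nearest.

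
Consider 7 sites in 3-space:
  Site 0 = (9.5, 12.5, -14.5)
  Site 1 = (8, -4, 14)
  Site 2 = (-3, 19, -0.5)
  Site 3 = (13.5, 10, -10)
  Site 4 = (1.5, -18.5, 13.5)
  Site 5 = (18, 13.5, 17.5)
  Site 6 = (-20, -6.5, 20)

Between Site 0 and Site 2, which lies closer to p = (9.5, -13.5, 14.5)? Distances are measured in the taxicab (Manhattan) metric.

d(p, Site 0) = |9.5−9.5| + |-13.5−12.5| + |14.5−(-14.5)| = 0 + 26 + 29 = 55
d(p, Site 2) = |9.5−(-3)| + |-13.5−19| + |14.5−(-0.5)| = 12.5 + 32.5 + 15 = 60
55 < 60, so Site 0 is closer.

Site 0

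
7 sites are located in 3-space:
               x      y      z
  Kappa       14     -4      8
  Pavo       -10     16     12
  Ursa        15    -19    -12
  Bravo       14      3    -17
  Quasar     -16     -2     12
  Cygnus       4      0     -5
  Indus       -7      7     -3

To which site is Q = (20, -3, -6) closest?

Bravo

Since √ is increasing, it suffices to compare squared distances:
d²(Q, Kappa) = (20−14)² + (-3−(-4))² + (-6−8)² = 36 + 1 + 196 = 233
d²(Q, Pavo) = (20−(-10))² + (-3−16)² + (-6−12)² = 900 + 361 + 324 = 1585
d²(Q, Ursa) = (20−15)² + (-3−(-19))² + (-6−(-12))² = 25 + 256 + 36 = 317
d²(Q, Bravo) = (20−14)² + (-3−3)² + (-6−(-17))² = 36 + 36 + 121 = 193
d²(Q, Quasar) = (20−(-16))² + (-3−(-2))² + (-6−12)² = 1296 + 1 + 324 = 1621
d²(Q, Cygnus) = (20−4)² + (-3−0)² + (-6−(-5))² = 256 + 9 + 1 = 266
d²(Q, Indus) = (20−(-7))² + (-3−7)² + (-6−(-3))² = 729 + 100 + 9 = 838
Minimum is at Bravo.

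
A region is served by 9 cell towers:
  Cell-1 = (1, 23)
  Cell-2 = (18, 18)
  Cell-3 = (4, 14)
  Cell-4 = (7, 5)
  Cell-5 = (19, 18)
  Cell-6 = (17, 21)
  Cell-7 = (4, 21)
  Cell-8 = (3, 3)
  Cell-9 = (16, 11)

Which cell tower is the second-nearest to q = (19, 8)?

Cell-5

Since √ is increasing, it suffices to compare squared distances:
d²(q, Cell-1) = (19−1)² + (8−23)² = 324 + 225 = 549
d²(q, Cell-2) = (19−18)² + (8−18)² = 1 + 100 = 101
d²(q, Cell-3) = (19−4)² + (8−14)² = 225 + 36 = 261
d²(q, Cell-4) = (19−7)² + (8−5)² = 144 + 9 = 153
d²(q, Cell-5) = (19−19)² + (8−18)² = 0 + 100 = 100
d²(q, Cell-6) = (19−17)² + (8−21)² = 4 + 169 = 173
d²(q, Cell-7) = (19−4)² + (8−21)² = 225 + 169 = 394
d²(q, Cell-8) = (19−3)² + (8−3)² = 256 + 25 = 281
d²(q, Cell-9) = (19−16)² + (8−11)² = 9 + 9 = 18
Sorted ascending: Cell-9, Cell-5, Cell-2, … — the second-nearest is Cell-5.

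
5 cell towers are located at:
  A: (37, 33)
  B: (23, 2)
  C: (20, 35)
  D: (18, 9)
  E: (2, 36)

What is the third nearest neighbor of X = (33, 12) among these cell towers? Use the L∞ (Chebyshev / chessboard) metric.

A

d(X,A) = max(4, 21) = 21
d(X,B) = max(10, 10) = 10
d(X,C) = max(13, 23) = 23
d(X,D) = max(15, 3) = 15
d(X,E) = max(31, 24) = 31
Sorted ascending: B, D, A, C, … — the third-nearest is A.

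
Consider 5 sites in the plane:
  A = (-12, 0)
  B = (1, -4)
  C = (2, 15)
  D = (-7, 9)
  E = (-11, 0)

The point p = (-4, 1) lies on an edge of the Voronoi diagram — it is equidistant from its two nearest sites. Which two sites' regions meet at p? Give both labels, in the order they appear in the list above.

B and E

Squared distances from p to each site:
|pA|² = (-4−(-12))² + (1−0)² = 64 + 1 = 65
|pB|² = (-4−1)² + (1−(-4))² = 25 + 25 = 50
|pC|² = (-4−2)² + (1−15)² = 36 + 196 = 232
|pD|² = (-4−(-7))² + (1−9)² = 9 + 64 = 73
|pE|² = (-4−(-11))² + (1−0)² = 49 + 1 = 50
p is equidistant from B and E (both at squared distance 50), and every other site is strictly farther — so p lies on the B–E Voronoi edge.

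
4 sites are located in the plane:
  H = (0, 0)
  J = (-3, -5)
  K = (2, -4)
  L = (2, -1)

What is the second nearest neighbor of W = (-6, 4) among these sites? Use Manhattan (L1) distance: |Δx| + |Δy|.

d(W,H) = |-6−0| + |4−0| = 6 + 4 = 10
d(W,J) = |-6−(-3)| + |4−(-5)| = 3 + 9 = 12
d(W,K) = |-6−2| + |4−(-4)| = 8 + 8 = 16
d(W,L) = |-6−2| + |4−(-1)| = 8 + 5 = 13
Sorted ascending: H, J, L, … — the second-nearest is J.

J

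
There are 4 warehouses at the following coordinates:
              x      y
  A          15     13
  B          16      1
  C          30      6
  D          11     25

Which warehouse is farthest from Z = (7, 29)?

Compare squared distances (the ordering matches that of the actual distances):
|ZA|² = (7−15)² + (29−13)² = 64 + 256 = 320
|ZB|² = (7−16)² + (29−1)² = 81 + 784 = 865
|ZC|² = (7−30)² + (29−6)² = 529 + 529 = 1058
|ZD|² = (7−11)² + (29−25)² = 16 + 16 = 32
The largest is to C.

C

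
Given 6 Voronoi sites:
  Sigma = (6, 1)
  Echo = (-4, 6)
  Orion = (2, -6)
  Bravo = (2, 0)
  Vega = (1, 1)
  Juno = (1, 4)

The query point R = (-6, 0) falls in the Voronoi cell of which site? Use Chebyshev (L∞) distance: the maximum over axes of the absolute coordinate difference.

Echo

d(R, Sigma) = max(12, 1) = 12
d(R, Echo) = max(2, 6) = 6
d(R, Orion) = max(8, 6) = 8
d(R, Bravo) = max(8, 0) = 8
d(R, Vega) = max(7, 1) = 7
d(R, Juno) = max(7, 4) = 7
The smallest is to Echo, so R lies in the Voronoi region of Echo.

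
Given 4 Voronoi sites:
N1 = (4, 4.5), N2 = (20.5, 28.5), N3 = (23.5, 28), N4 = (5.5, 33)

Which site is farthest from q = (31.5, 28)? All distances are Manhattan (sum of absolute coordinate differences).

d(q,N1) = |31.5−4| + |28−4.5| = 27.5 + 23.5 = 51
d(q,N2) = |31.5−20.5| + |28−28.5| = 11 + 0.5 = 11.5
d(q,N3) = |31.5−23.5| + |28−28| = 8 + 0 = 8
d(q,N4) = |31.5−5.5| + |28−33| = 26 + 5 = 31
The largest is to N1.

N1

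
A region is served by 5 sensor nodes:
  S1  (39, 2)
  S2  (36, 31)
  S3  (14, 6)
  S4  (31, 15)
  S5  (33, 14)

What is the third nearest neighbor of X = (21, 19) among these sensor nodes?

S3

Squared Euclidean distances:
|XS1|² = (21−39)² + (19−2)² = 324 + 289 = 613
|XS2|² = (21−36)² + (19−31)² = 225 + 144 = 369
|XS3|² = (21−14)² + (19−6)² = 49 + 169 = 218
|XS4|² = (21−31)² + (19−15)² = 100 + 16 = 116
|XS5|² = (21−33)² + (19−14)² = 144 + 25 = 169
Sorted ascending: S4, S5, S3, S2, … — the third-nearest is S3.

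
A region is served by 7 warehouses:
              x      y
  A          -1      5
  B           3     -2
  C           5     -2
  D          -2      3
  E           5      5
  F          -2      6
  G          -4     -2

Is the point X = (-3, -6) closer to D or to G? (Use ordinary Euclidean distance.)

G

Compare squared distances:
|XD|² = (-3−(-2))² + (-6−3)² = 1 + 81 = 82
|XG|² = (-3−(-4))² + (-6−(-2))² = 1 + 16 = 17
82 > 17, so G is closer.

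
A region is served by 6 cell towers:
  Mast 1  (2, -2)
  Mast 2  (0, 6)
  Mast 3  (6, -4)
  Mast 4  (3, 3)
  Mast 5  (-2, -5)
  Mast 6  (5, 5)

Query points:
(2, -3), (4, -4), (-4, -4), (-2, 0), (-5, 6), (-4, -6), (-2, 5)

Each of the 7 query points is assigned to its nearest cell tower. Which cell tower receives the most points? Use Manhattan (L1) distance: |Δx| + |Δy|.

(2, -3) — d to each: Mast 1:1, Mast 2:11, Mast 3:5, Mast 4:7, Mast 5:6, Mast 6:11 → nearest is Mast 1
(4, -4) — d to each: Mast 1:4, Mast 2:14, Mast 3:2, Mast 4:8, Mast 5:7, Mast 6:10 → nearest is Mast 3
(-4, -4) — d to each: Mast 1:8, Mast 2:14, Mast 3:10, Mast 4:14, Mast 5:3, Mast 6:18 → nearest is Mast 5
(-2, 0) — d to each: Mast 1:6, Mast 2:8, Mast 3:12, Mast 4:8, Mast 5:5, Mast 6:12 → nearest is Mast 5
(-5, 6) — d to each: Mast 1:15, Mast 2:5, Mast 3:21, Mast 4:11, Mast 5:14, Mast 6:11 → nearest is Mast 2
(-4, -6) — d to each: Mast 1:10, Mast 2:16, Mast 3:12, Mast 4:16, Mast 5:3, Mast 6:20 → nearest is Mast 5
(-2, 5) — d to each: Mast 1:11, Mast 2:3, Mast 3:17, Mast 4:7, Mast 5:10, Mast 6:7 → nearest is Mast 2
Tally — Mast 1:1, Mast 2:2, Mast 3:1, Mast 5:3. Mast 5 captures the most (3).

Mast 5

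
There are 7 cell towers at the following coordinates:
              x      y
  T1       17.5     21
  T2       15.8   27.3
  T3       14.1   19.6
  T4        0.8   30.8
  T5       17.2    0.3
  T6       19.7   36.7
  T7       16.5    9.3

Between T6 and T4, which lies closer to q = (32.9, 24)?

Compare squared distances:
|qT6|² = (32.9−19.7)² + (24−36.7)² = 174.24 + 161.29 = 335.53
|qT4|² = (32.9−0.8)² + (24−30.8)² = 1030.41 + 46.24 = 1076.65
335.53 < 1076.65, so T6 is closer.

T6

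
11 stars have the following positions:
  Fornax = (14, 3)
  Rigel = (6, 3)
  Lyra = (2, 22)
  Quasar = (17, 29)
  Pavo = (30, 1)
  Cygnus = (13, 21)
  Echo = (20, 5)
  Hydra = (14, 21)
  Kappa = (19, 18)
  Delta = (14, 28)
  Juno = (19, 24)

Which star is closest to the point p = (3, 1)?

Squared Euclidean distances:
d²(p, Fornax) = 121 + 4 = 125
d²(p, Rigel) = 9 + 4 = 13
d²(p, Lyra) = 1 + 441 = 442
d²(p, Quasar) = 196 + 784 = 980
d²(p, Pavo) = 729 + 0 = 729
d²(p, Cygnus) = 100 + 400 = 500
d²(p, Echo) = 289 + 16 = 305
d²(p, Hydra) = 121 + 400 = 521
d²(p, Kappa) = 256 + 289 = 545
d²(p, Delta) = 121 + 729 = 850
d²(p, Juno) = 256 + 529 = 785
Rigel is nearest.

Rigel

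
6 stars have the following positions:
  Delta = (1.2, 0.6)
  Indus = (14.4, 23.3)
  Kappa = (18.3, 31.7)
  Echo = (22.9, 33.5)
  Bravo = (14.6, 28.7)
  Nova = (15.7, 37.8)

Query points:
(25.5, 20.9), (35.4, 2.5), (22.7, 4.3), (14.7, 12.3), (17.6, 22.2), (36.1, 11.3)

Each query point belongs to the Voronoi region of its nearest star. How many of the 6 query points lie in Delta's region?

(25.5, 20.9) — d² to each: Delta:1002.58, Indus:128.97, Kappa:168.48, Echo:165.52, Bravo:179.65, Nova:381.65 → nearest is Indus
(35.4, 2.5) — d² to each: Delta:1173.25, Indus:873.64, Kappa:1145.05, Echo:1117.25, Bravo:1119.08, Nova:1634.18 → nearest is Indus
(22.7, 4.3) — d² to each: Delta:475.94, Indus:429.89, Kappa:770.12, Echo:852.68, Bravo:660.97, Nova:1171.25 → nearest is Indus
(14.7, 12.3) — d² to each: Delta:319.14, Indus:121.09, Kappa:389.32, Echo:516.68, Bravo:268.97, Nova:651.25 → nearest is Indus
(17.6, 22.2) — d² to each: Delta:735.52, Indus:11.45, Kappa:90.74, Echo:155.78, Bravo:51.25, Nova:246.97 → nearest is Indus
(36.1, 11.3) — d² to each: Delta:1332.5, Indus:614.89, Kappa:733, Echo:667.08, Bravo:765.01, Nova:1118.41 → nearest is Indus
0 of the 6 points have Delta as nearest.

0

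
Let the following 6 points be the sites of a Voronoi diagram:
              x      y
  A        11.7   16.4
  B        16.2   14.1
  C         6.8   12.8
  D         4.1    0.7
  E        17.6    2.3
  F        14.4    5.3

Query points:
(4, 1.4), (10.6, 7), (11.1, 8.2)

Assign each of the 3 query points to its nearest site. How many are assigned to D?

(4, 1.4) — d² to each: A:284.29, B:310.13, C:137.8, D:0.5, E:185.77, F:123.37 → nearest is D
(10.6, 7) — d² to each: A:89.57, B:81.77, C:48.08, D:81.94, E:71.09, F:17.33 → nearest is F
(11.1, 8.2) — d² to each: A:67.6, B:60.82, C:39.65, D:105.25, E:77.06, F:19.3 → nearest is F
1 of the 3 points has D as nearest.

1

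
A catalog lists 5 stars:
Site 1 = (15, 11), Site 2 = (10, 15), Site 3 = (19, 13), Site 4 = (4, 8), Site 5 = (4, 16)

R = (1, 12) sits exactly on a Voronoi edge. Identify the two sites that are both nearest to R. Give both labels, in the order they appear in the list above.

Squared distances from R to each site:
d²(R, Site 1) = (1−15)² + (12−11)² = 196 + 1 = 197
d²(R, Site 2) = (1−10)² + (12−15)² = 81 + 9 = 90
d²(R, Site 3) = (1−19)² + (12−13)² = 324 + 1 = 325
d²(R, Site 4) = (1−4)² + (12−8)² = 9 + 16 = 25
d²(R, Site 5) = (1−4)² + (12−16)² = 9 + 16 = 25
R is equidistant from Site 4 and Site 5 (both at squared distance 25), and every other site is strictly farther — so R lies on the Site 4–Site 5 Voronoi edge.

Site 4 and Site 5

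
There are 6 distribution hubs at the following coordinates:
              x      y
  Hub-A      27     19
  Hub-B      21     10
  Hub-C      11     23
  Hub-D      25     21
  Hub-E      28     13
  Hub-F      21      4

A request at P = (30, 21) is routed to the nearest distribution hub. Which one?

Since √ is increasing, it suffices to compare squared distances:
d²(P, Hub-A) = (30−27)² + (21−19)² = 9 + 4 = 13
d²(P, Hub-B) = (30−21)² + (21−10)² = 81 + 121 = 202
d²(P, Hub-C) = (30−11)² + (21−23)² = 361 + 4 = 365
d²(P, Hub-D) = (30−25)² + (21−21)² = 25 + 0 = 25
d²(P, Hub-E) = (30−28)² + (21−13)² = 4 + 64 = 68
d²(P, Hub-F) = (30−21)² + (21−4)² = 81 + 289 = 370
Hub-A is nearest.

Hub-A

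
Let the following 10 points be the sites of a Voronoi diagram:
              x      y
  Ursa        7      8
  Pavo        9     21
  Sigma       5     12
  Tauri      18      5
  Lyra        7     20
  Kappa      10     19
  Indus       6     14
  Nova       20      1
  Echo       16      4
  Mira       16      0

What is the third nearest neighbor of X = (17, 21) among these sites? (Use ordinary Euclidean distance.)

Compare squared distances (the ordering matches that of the actual distances):
d²(X, Ursa) = 100 + 169 = 269
d²(X, Pavo) = 64 + 0 = 64
d²(X, Sigma) = 144 + 81 = 225
d²(X, Tauri) = 1 + 256 = 257
d²(X, Lyra) = 100 + 1 = 101
d²(X, Kappa) = 49 + 4 = 53
d²(X, Indus) = 121 + 49 = 170
d²(X, Nova) = 9 + 400 = 409
d²(X, Echo) = 1 + 289 = 290
d²(X, Mira) = 1 + 441 = 442
Sorted ascending: Kappa, Pavo, Lyra, Indus, … — the third-nearest is Lyra.

Lyra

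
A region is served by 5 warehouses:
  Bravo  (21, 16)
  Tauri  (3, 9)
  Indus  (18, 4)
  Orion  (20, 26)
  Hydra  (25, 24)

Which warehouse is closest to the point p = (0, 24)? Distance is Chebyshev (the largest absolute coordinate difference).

Tauri

d(p, Bravo) = max(21, 8) = 21
d(p, Tauri) = max(3, 15) = 15
d(p, Indus) = max(18, 20) = 20
d(p, Orion) = max(20, 2) = 20
d(p, Hydra) = max(25, 0) = 25
Minimum is at Tauri.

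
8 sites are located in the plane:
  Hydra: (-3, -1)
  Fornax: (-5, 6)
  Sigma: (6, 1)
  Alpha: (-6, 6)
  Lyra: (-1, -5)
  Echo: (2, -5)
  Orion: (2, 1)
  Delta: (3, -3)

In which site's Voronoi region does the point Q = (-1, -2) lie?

Hydra

Since √ is increasing, it suffices to compare squared distances:
d²(Q, Hydra) = (-1−(-3))² + (-2−(-1))² = 4 + 1 = 5
d²(Q, Fornax) = (-1−(-5))² + (-2−6)² = 16 + 64 = 80
d²(Q, Sigma) = (-1−6)² + (-2−1)² = 49 + 9 = 58
d²(Q, Alpha) = (-1−(-6))² + (-2−6)² = 25 + 64 = 89
d²(Q, Lyra) = (-1−(-1))² + (-2−(-5))² = 0 + 9 = 9
d²(Q, Echo) = (-1−2)² + (-2−(-5))² = 9 + 9 = 18
d²(Q, Orion) = (-1−2)² + (-2−1)² = 9 + 9 = 18
d²(Q, Delta) = (-1−3)² + (-2−(-3))² = 16 + 1 = 17
Minimum is at Hydra.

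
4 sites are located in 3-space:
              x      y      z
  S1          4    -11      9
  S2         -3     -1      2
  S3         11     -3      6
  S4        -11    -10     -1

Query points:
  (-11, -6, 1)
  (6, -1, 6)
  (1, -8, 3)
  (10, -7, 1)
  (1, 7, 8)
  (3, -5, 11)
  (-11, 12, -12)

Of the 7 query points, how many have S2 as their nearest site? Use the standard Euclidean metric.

(-11, -6, 1) — d² to each: S1:314, S2:90, S3:518, S4:20 → nearest is S4
(6, -1, 6) — d² to each: S1:113, S2:97, S3:29, S4:419 → nearest is S3
(1, -8, 3) — d² to each: S1:54, S2:66, S3:134, S4:164 → nearest is S1
(10, -7, 1) — d² to each: S1:116, S2:206, S3:42, S4:454 → nearest is S3
(1, 7, 8) — d² to each: S1:334, S2:116, S3:204, S4:514 → nearest is S2
(3, -5, 11) — d² to each: S1:41, S2:133, S3:93, S4:365 → nearest is S1
(-11, 12, -12) — d² to each: S1:1195, S2:429, S3:1033, S4:605 → nearest is S2
2 of the 7 points have S2 as nearest.

2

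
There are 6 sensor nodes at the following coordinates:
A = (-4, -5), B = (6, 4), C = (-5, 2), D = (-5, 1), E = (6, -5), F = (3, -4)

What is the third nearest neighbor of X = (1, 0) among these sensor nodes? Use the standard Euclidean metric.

C

Since √ is increasing, it suffices to compare squared distances:
|XA|² = (1−(-4))² + (0−(-5))² = 25 + 25 = 50
|XB|² = (1−6)² + (0−4)² = 25 + 16 = 41
|XC|² = (1−(-5))² + (0−2)² = 36 + 4 = 40
|XD|² = (1−(-5))² + (0−1)² = 36 + 1 = 37
|XE|² = (1−6)² + (0−(-5))² = 25 + 25 = 50
|XF|² = (1−3)² + (0−(-4))² = 4 + 16 = 20
Sorted ascending: F, D, C, B, … — the third-nearest is C.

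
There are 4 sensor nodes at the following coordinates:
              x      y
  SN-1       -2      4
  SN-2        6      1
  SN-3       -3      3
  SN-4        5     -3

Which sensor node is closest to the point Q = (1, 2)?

Since √ is increasing, it suffices to compare squared distances:
d²(Q, SN-1) = (1−(-2))² + (2−4)² = 9 + 4 = 13
d²(Q, SN-2) = (1−6)² + (2−1)² = 25 + 1 = 26
d²(Q, SN-3) = (1−(-3))² + (2−3)² = 16 + 1 = 17
d²(Q, SN-4) = (1−5)² + (2−(-3))² = 16 + 25 = 41
The smallest is to SN-1, so Q lies in the Voronoi region of SN-1.

SN-1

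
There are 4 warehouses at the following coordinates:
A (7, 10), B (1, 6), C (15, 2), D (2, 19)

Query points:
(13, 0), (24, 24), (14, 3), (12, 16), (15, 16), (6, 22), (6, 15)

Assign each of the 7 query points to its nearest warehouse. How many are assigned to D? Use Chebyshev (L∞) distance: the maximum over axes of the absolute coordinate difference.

2

(13, 0) — d to each: A:10, B:12, C:2, D:19 → nearest is C
(24, 24) — d to each: A:17, B:23, C:22, D:22 → nearest is A
(14, 3) — d to each: A:7, B:13, C:1, D:16 → nearest is C
(12, 16) — d to each: A:6, B:11, C:14, D:10 → nearest is A
(15, 16) — d to each: A:8, B:14, C:14, D:13 → nearest is A
(6, 22) — d to each: A:12, B:16, C:20, D:4 → nearest is D
(6, 15) — d to each: A:5, B:9, C:13, D:4 → nearest is D
2 of the 7 points have D as nearest.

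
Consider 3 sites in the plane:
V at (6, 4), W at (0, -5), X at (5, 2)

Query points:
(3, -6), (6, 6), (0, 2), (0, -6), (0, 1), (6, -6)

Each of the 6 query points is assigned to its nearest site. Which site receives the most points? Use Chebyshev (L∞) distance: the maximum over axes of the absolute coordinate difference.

W

(3, -6) — d to each: V:10, W:3, X:8 → nearest is W
(6, 6) — d to each: V:2, W:11, X:4 → nearest is V
(0, 2) — d to each: V:6, W:7, X:5 → nearest is X
(0, -6) — d to each: V:10, W:1, X:8 → nearest is W
(0, 1) — d to each: V:6, W:6, X:5 → nearest is X
(6, -6) — d to each: V:10, W:6, X:8 → nearest is W
Tally — V:1, W:3, X:2. W captures the most (3).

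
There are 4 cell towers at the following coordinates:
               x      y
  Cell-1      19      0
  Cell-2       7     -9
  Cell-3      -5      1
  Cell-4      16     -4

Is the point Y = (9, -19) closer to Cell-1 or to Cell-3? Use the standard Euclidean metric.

Cell-1

Compare squared distances:
d²(Y, Cell-1) = (9−19)² + (-19−0)² = 100 + 361 = 461
d²(Y, Cell-3) = (9−(-5))² + (-19−1)² = 196 + 400 = 596
461 < 596, so Cell-1 is closer.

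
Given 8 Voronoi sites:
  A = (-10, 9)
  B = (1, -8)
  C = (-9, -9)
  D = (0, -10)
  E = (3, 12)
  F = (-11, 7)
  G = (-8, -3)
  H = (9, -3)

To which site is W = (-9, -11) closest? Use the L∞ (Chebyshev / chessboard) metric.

C

d(W,A) = max(1, 20) = 20
d(W,B) = max(10, 3) = 10
d(W,C) = max(0, 2) = 2
d(W,D) = max(9, 1) = 9
d(W,E) = max(12, 23) = 23
d(W,F) = max(2, 18) = 18
d(W,G) = max(1, 8) = 8
d(W,H) = max(18, 8) = 18
The smallest is to C, so W lies in the Voronoi region of C.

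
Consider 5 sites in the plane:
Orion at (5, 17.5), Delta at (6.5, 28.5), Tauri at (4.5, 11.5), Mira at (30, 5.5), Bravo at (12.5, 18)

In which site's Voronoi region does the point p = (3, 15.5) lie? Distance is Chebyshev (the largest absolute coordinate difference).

Orion

d(p, Orion) = max(2, 2) = 2
d(p, Delta) = max(3.5, 13) = 13
d(p, Tauri) = max(1.5, 4) = 4
d(p, Mira) = max(27, 10) = 27
d(p, Bravo) = max(9.5, 2.5) = 9.5
Orion is nearest.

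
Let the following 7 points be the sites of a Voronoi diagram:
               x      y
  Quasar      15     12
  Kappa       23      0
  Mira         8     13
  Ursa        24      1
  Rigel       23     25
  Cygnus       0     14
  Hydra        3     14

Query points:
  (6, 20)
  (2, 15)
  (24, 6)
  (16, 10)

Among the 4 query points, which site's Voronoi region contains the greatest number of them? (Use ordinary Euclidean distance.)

Hydra

(6, 20) — d² to each: Quasar:145, Kappa:689, Mira:53, Ursa:685, Rigel:314, Cygnus:72, Hydra:45 → nearest is Hydra
(2, 15) — d² to each: Quasar:178, Kappa:666, Mira:40, Ursa:680, Rigel:541, Cygnus:5, Hydra:2 → nearest is Hydra
(24, 6) — d² to each: Quasar:117, Kappa:37, Mira:305, Ursa:25, Rigel:362, Cygnus:640, Hydra:505 → nearest is Ursa
(16, 10) — d² to each: Quasar:5, Kappa:149, Mira:73, Ursa:145, Rigel:274, Cygnus:272, Hydra:185 → nearest is Quasar
Tally — Quasar:1, Ursa:1, Hydra:2. Hydra captures the most (2).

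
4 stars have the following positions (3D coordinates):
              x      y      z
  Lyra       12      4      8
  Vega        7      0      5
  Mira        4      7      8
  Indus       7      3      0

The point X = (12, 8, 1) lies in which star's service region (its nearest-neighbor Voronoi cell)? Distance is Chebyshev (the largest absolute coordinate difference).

d(X, Lyra) = max(0, 4, 7) = 7
d(X, Vega) = max(5, 8, 4) = 8
d(X, Mira) = max(8, 1, 7) = 8
d(X, Indus) = max(5, 5, 1) = 5
Indus is nearest.

Indus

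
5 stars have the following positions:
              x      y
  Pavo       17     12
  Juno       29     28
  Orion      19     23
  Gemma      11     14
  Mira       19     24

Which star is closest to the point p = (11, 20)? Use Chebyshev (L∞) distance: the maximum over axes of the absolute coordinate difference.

Gemma

d(p, Pavo) = max(6, 8) = 8
d(p, Juno) = max(18, 8) = 18
d(p, Orion) = max(8, 3) = 8
d(p, Gemma) = max(0, 6) = 6
d(p, Mira) = max(8, 4) = 8
Gemma is nearest.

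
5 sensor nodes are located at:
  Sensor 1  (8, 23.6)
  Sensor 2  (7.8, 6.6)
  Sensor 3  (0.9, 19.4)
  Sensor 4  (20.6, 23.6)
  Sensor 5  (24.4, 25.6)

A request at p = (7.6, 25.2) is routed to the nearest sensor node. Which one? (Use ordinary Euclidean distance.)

Sensor 1

Since √ is increasing, it suffices to compare squared distances:
d²(p, Sensor 1) = (7.6−8)² + (25.2−23.6)² = 0.16 + 2.56 = 2.72
d²(p, Sensor 2) = (7.6−7.8)² + (25.2−6.6)² = 0.04 + 345.96 = 346
d²(p, Sensor 3) = (7.6−0.9)² + (25.2−19.4)² = 44.89 + 33.64 = 78.53
d²(p, Sensor 4) = (7.6−20.6)² + (25.2−23.6)² = 169 + 2.56 = 171.56
d²(p, Sensor 5) = (7.6−24.4)² + (25.2−25.6)² = 282.24 + 0.16 = 282.4
Minimum is at Sensor 1.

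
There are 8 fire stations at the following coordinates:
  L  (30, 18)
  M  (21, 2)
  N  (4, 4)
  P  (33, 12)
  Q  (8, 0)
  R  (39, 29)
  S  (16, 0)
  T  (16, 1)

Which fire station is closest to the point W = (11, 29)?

Squared Euclidean distances:
|WL|² = 361 + 121 = 482
|WM|² = 100 + 729 = 829
|WN|² = 49 + 625 = 674
|WP|² = 484 + 289 = 773
|WQ|² = 9 + 841 = 850
|WR|² = 784 + 0 = 784
|WS|² = 25 + 841 = 866
|WT|² = 25 + 784 = 809
L is nearest.

L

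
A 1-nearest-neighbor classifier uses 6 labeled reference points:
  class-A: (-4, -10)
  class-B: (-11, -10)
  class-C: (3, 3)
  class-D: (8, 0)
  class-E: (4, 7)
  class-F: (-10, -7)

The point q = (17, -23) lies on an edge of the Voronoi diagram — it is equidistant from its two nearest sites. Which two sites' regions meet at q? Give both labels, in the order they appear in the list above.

class-A and class-D

Squared distances from q to each site:
d²(q, class-A) = (17−(-4))² + (-23−(-10))² = 441 + 169 = 610
d²(q, class-B) = (17−(-11))² + (-23−(-10))² = 784 + 169 = 953
d²(q, class-C) = (17−3)² + (-23−3)² = 196 + 676 = 872
d²(q, class-D) = (17−8)² + (-23−0)² = 81 + 529 = 610
d²(q, class-E) = (17−4)² + (-23−7)² = 169 + 900 = 1069
d²(q, class-F) = (17−(-10))² + (-23−(-7))² = 729 + 256 = 985
q is equidistant from class-A and class-D (both at squared distance 610), and every other site is strictly farther — so q lies on the class-A–class-D Voronoi edge.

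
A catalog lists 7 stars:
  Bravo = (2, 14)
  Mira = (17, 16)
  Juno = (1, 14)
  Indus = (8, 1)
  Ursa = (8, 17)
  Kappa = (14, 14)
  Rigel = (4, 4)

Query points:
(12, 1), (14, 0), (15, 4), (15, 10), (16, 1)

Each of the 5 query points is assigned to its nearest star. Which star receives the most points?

Indus

(12, 1) — d² to each: Bravo:269, Mira:250, Juno:290, Indus:16, Ursa:272, Kappa:173, Rigel:73 → nearest is Indus
(14, 0) — d² to each: Bravo:340, Mira:265, Juno:365, Indus:37, Ursa:325, Kappa:196, Rigel:116 → nearest is Indus
(15, 4) — d² to each: Bravo:269, Mira:148, Juno:296, Indus:58, Ursa:218, Kappa:101, Rigel:121 → nearest is Indus
(15, 10) — d² to each: Bravo:185, Mira:40, Juno:212, Indus:130, Ursa:98, Kappa:17, Rigel:157 → nearest is Kappa
(16, 1) — d² to each: Bravo:365, Mira:226, Juno:394, Indus:64, Ursa:320, Kappa:173, Rigel:153 → nearest is Indus
Tally — Indus:4, Kappa:1. Indus captures the most (4).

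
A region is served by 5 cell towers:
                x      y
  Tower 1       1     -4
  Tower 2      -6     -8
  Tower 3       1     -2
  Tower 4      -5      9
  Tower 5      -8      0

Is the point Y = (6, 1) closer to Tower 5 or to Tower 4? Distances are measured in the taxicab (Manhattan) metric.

d(Y, Tower 5) = |6−(-8)| + |1−0| = 14 + 1 = 15
d(Y, Tower 4) = |6−(-5)| + |1−9| = 11 + 8 = 19
15 < 19, so Tower 5 is closer.

Tower 5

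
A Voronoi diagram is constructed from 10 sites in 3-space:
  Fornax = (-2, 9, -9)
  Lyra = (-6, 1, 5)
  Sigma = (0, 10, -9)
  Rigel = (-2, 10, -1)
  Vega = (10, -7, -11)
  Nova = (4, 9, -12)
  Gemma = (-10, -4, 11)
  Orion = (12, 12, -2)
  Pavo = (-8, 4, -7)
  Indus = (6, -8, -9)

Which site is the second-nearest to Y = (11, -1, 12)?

Since √ is increasing, it suffices to compare squared distances:
d²(Y, Fornax) = (11−(-2))² + (-1−9)² + (12−(-9))² = 169 + 100 + 441 = 710
d²(Y, Lyra) = (11−(-6))² + (-1−1)² + (12−5)² = 289 + 4 + 49 = 342
d²(Y, Sigma) = (11−0)² + (-1−10)² + (12−(-9))² = 121 + 121 + 441 = 683
d²(Y, Rigel) = (11−(-2))² + (-1−10)² + (12−(-1))² = 169 + 121 + 169 = 459
d²(Y, Vega) = (11−10)² + (-1−(-7))² + (12−(-11))² = 1 + 36 + 529 = 566
d²(Y, Nova) = (11−4)² + (-1−9)² + (12−(-12))² = 49 + 100 + 576 = 725
d²(Y, Gemma) = (11−(-10))² + (-1−(-4))² + (12−11)² = 441 + 9 + 1 = 451
d²(Y, Orion) = (11−12)² + (-1−12)² + (12−(-2))² = 1 + 169 + 196 = 366
d²(Y, Pavo) = (11−(-8))² + (-1−4)² + (12−(-7))² = 361 + 25 + 361 = 747
d²(Y, Indus) = (11−6)² + (-1−(-8))² + (12−(-9))² = 25 + 49 + 441 = 515
Sorted ascending: Lyra, Orion, Gemma, … — the second-nearest is Orion.

Orion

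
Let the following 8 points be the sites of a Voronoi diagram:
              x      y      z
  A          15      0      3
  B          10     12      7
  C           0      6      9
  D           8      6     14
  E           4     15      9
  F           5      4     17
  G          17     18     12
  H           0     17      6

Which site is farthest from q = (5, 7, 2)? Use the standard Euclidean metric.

Since √ is increasing, it suffices to compare squared distances:
|qA|² = 100 + 49 + 1 = 150
|qB|² = 25 + 25 + 25 = 75
|qC|² = 25 + 1 + 49 = 75
|qD|² = 9 + 1 + 144 = 154
|qE|² = 1 + 64 + 49 = 114
|qF|² = 0 + 9 + 225 = 234
|qG|² = 144 + 121 + 100 = 365
|qH|² = 25 + 100 + 16 = 141
The largest is to G.

G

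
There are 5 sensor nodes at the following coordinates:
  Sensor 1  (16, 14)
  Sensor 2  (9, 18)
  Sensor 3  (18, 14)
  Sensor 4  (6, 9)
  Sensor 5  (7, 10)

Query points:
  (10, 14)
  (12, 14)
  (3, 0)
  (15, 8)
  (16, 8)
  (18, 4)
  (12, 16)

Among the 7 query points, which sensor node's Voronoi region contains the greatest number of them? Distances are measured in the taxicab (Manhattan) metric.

Sensor 1

(10, 14) — d to each: Sensor 1:6, Sensor 2:5, Sensor 3:8, Sensor 4:9, Sensor 5:7 → nearest is Sensor 2
(12, 14) — d to each: Sensor 1:4, Sensor 2:7, Sensor 3:6, Sensor 4:11, Sensor 5:9 → nearest is Sensor 1
(3, 0) — d to each: Sensor 1:27, Sensor 2:24, Sensor 3:29, Sensor 4:12, Sensor 5:14 → nearest is Sensor 4
(15, 8) — d to each: Sensor 1:7, Sensor 2:16, Sensor 3:9, Sensor 4:10, Sensor 5:10 → nearest is Sensor 1
(16, 8) — d to each: Sensor 1:6, Sensor 2:17, Sensor 3:8, Sensor 4:11, Sensor 5:11 → nearest is Sensor 1
(18, 4) — d to each: Sensor 1:12, Sensor 2:23, Sensor 3:10, Sensor 4:17, Sensor 5:17 → nearest is Sensor 3
(12, 16) — d to each: Sensor 1:6, Sensor 2:5, Sensor 3:8, Sensor 4:13, Sensor 5:11 → nearest is Sensor 2
Tally — Sensor 1:3, Sensor 2:2, Sensor 3:1, Sensor 4:1. Sensor 1 captures the most (3).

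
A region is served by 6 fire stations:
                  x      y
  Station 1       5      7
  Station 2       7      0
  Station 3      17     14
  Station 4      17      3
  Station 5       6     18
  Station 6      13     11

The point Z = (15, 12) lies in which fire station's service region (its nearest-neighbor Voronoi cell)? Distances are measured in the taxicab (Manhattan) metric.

Station 6

d(Z, Station 1) = |15−5| + |12−7| = 10 + 5 = 15
d(Z, Station 2) = |15−7| + |12−0| = 8 + 12 = 20
d(Z, Station 3) = |15−17| + |12−14| = 2 + 2 = 4
d(Z, Station 4) = |15−17| + |12−3| = 2 + 9 = 11
d(Z, Station 5) = |15−6| + |12−18| = 9 + 6 = 15
d(Z, Station 6) = |15−13| + |12−11| = 2 + 1 = 3
Station 6 is nearest.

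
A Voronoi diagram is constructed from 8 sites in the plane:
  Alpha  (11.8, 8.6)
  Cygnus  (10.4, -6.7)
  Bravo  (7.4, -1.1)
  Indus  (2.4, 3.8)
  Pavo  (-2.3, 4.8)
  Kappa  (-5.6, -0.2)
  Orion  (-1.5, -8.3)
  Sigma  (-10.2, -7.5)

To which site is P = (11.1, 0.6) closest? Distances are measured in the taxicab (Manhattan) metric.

d(P, Alpha) = 0.7 + 8 = 8.7
d(P, Cygnus) = 0.7 + 7.3 = 8
d(P, Bravo) = 3.7 + 1.7 = 5.4
d(P, Indus) = 8.7 + 3.2 = 11.9
d(P, Pavo) = 13.4 + 4.2 = 17.6
d(P, Kappa) = 16.7 + 0.8 = 17.5
d(P, Orion) = 12.6 + 8.9 = 21.5
d(P, Sigma) = 21.3 + 8.1 = 29.4
The smallest is to Bravo, so P lies in the Voronoi region of Bravo.

Bravo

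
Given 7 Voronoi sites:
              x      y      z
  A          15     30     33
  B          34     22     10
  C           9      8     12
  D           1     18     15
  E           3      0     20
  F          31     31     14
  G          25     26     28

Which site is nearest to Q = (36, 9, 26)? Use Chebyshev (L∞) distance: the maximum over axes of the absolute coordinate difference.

d(Q,A) = max(21, 21, 7) = 21
d(Q,B) = max(2, 13, 16) = 16
d(Q,C) = max(27, 1, 14) = 27
d(Q,D) = max(35, 9, 11) = 35
d(Q,E) = max(33, 9, 6) = 33
d(Q,F) = max(5, 22, 12) = 22
d(Q,G) = max(11, 17, 2) = 17
The smallest is to B, so Q lies in the Voronoi region of B.

B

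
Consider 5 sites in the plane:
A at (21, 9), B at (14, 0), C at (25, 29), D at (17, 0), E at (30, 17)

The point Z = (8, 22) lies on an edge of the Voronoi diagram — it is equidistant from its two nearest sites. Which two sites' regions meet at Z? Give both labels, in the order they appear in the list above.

Squared distances from Z to each site:
|ZA|² = (8−21)² + (22−9)² = 169 + 169 = 338
|ZB|² = (8−14)² + (22−0)² = 36 + 484 = 520
|ZC|² = (8−25)² + (22−29)² = 289 + 49 = 338
|ZD|² = (8−17)² + (22−0)² = 81 + 484 = 565
|ZE|² = (8−30)² + (22−17)² = 484 + 25 = 509
Z is equidistant from A and C (both at squared distance 338), and every other site is strictly farther — so Z lies on the A–C Voronoi edge.

A and C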